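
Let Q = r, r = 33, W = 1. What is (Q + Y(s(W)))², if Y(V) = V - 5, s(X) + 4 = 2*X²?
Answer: 676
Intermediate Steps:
Q = 33
s(X) = -4 + 2*X²
Y(V) = -5 + V
(Q + Y(s(W)))² = (33 + (-5 + (-4 + 2*1²)))² = (33 + (-5 + (-4 + 2*1)))² = (33 + (-5 + (-4 + 2)))² = (33 + (-5 - 2))² = (33 - 7)² = 26² = 676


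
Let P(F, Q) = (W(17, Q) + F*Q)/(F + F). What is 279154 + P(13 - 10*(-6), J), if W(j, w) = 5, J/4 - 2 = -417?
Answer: 40635309/146 ≈ 2.7832e+5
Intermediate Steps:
J = -1660 (J = 8 + 4*(-417) = 8 - 1668 = -1660)
P(F, Q) = (5 + F*Q)/(2*F) (P(F, Q) = (5 + F*Q)/(F + F) = (5 + F*Q)/((2*F)) = (5 + F*Q)*(1/(2*F)) = (5 + F*Q)/(2*F))
279154 + P(13 - 10*(-6), J) = 279154 + (5 + (13 - 10*(-6))*(-1660))/(2*(13 - 10*(-6))) = 279154 + (5 + (13 + 60)*(-1660))/(2*(13 + 60)) = 279154 + (1/2)*(5 + 73*(-1660))/73 = 279154 + (1/2)*(1/73)*(5 - 121180) = 279154 + (1/2)*(1/73)*(-121175) = 279154 - 121175/146 = 40635309/146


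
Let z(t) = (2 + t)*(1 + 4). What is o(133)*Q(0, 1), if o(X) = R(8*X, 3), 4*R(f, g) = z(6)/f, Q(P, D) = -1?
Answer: -5/532 ≈ -0.0093985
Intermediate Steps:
z(t) = 10 + 5*t (z(t) = (2 + t)*5 = 10 + 5*t)
R(f, g) = 10/f (R(f, g) = ((10 + 5*6)/f)/4 = ((10 + 30)/f)/4 = (40/f)/4 = 10/f)
o(X) = 5/(4*X) (o(X) = 10/((8*X)) = 10*(1/(8*X)) = 5/(4*X))
o(133)*Q(0, 1) = ((5/4)/133)*(-1) = ((5/4)*(1/133))*(-1) = (5/532)*(-1) = -5/532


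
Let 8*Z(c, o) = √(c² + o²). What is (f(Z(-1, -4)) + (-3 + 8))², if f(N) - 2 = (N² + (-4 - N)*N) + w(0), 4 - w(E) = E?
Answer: (22 - √17)²/4 ≈ 79.896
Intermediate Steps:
w(E) = 4 - E
Z(c, o) = √(c² + o²)/8
f(N) = 6 + N² + N*(-4 - N) (f(N) = 2 + ((N² + (-4 - N)*N) + (4 - 1*0)) = 2 + ((N² + N*(-4 - N)) + (4 + 0)) = 2 + ((N² + N*(-4 - N)) + 4) = 2 + (4 + N² + N*(-4 - N)) = 6 + N² + N*(-4 - N))
(f(Z(-1, -4)) + (-3 + 8))² = ((6 - √((-1)² + (-4)²)/2) + (-3 + 8))² = ((6 - √(1 + 16)/2) + 5)² = ((6 - √17/2) + 5)² = (11 - √17/2)²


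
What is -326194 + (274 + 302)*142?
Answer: -244402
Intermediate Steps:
-326194 + (274 + 302)*142 = -326194 + 576*142 = -326194 + 81792 = -244402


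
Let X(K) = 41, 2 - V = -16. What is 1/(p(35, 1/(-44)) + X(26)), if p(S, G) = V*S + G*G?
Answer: 1936/1299057 ≈ 0.0014903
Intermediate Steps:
V = 18 (V = 2 - 1*(-16) = 2 + 16 = 18)
p(S, G) = G² + 18*S (p(S, G) = 18*S + G*G = 18*S + G² = G² + 18*S)
1/(p(35, 1/(-44)) + X(26)) = 1/(((1/(-44))² + 18*35) + 41) = 1/(((-1/44)² + 630) + 41) = 1/((1/1936 + 630) + 41) = 1/(1219681/1936 + 41) = 1/(1299057/1936) = 1936/1299057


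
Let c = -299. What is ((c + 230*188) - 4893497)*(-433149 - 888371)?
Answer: 6410106765120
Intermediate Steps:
((c + 230*188) - 4893497)*(-433149 - 888371) = ((-299 + 230*188) - 4893497)*(-433149 - 888371) = ((-299 + 43240) - 4893497)*(-1321520) = (42941 - 4893497)*(-1321520) = -4850556*(-1321520) = 6410106765120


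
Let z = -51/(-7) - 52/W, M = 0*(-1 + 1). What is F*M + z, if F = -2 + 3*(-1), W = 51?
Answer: 2237/357 ≈ 6.2661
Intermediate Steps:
F = -5 (F = -2 - 3 = -5)
M = 0 (M = 0*0 = 0)
z = 2237/357 (z = -51/(-7) - 52/51 = -51*(-⅐) - 52*1/51 = 51/7 - 52/51 = 2237/357 ≈ 6.2661)
F*M + z = -5*0 + 2237/357 = 0 + 2237/357 = 2237/357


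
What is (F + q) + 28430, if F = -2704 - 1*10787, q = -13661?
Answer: 1278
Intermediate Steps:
F = -13491 (F = -2704 - 10787 = -13491)
(F + q) + 28430 = (-13491 - 13661) + 28430 = -27152 + 28430 = 1278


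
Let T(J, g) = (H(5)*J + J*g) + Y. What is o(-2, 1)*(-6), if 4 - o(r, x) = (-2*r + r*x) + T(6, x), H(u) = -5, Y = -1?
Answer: -162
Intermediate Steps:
T(J, g) = -1 - 5*J + J*g (T(J, g) = (-5*J + J*g) - 1 = -1 - 5*J + J*g)
o(r, x) = 35 - 6*x + 2*r - r*x (o(r, x) = 4 - ((-2*r + r*x) + (-1 - 5*6 + 6*x)) = 4 - ((-2*r + r*x) + (-1 - 30 + 6*x)) = 4 - ((-2*r + r*x) + (-31 + 6*x)) = 4 - (-31 - 2*r + 6*x + r*x) = 4 + (31 - 6*x + 2*r - r*x) = 35 - 6*x + 2*r - r*x)
o(-2, 1)*(-6) = (35 - 6*1 + 2*(-2) - 1*(-2)*1)*(-6) = (35 - 6 - 4 + 2)*(-6) = 27*(-6) = -162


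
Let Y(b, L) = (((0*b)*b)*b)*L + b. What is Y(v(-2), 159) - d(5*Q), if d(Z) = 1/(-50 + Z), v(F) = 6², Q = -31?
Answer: 7381/205 ≈ 36.005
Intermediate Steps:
v(F) = 36
Y(b, L) = b (Y(b, L) = ((0*b)*b)*L + b = (0*b)*L + b = 0*L + b = 0 + b = b)
Y(v(-2), 159) - d(5*Q) = 36 - 1/(-50 + 5*(-31)) = 36 - 1/(-50 - 155) = 36 - 1/(-205) = 36 - 1*(-1/205) = 36 + 1/205 = 7381/205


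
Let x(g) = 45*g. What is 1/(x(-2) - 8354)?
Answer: -1/8444 ≈ -0.00011843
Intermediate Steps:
1/(x(-2) - 8354) = 1/(45*(-2) - 8354) = 1/(-90 - 8354) = 1/(-8444) = -1/8444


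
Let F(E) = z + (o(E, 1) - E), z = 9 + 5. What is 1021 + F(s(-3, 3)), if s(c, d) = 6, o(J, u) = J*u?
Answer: 1035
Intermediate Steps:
z = 14
F(E) = 14 (F(E) = 14 + (E*1 - E) = 14 + (E - E) = 14 + 0 = 14)
1021 + F(s(-3, 3)) = 1021 + 14 = 1035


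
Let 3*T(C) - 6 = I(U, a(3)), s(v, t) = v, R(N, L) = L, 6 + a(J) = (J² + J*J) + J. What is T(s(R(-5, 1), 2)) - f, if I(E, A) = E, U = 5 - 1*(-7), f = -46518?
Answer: 46524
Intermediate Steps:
a(J) = -6 + J + 2*J² (a(J) = -6 + ((J² + J*J) + J) = -6 + ((J² + J²) + J) = -6 + (2*J² + J) = -6 + (J + 2*J²) = -6 + J + 2*J²)
U = 12 (U = 5 + 7 = 12)
T(C) = 6 (T(C) = 2 + (⅓)*12 = 2 + 4 = 6)
T(s(R(-5, 1), 2)) - f = 6 - 1*(-46518) = 6 + 46518 = 46524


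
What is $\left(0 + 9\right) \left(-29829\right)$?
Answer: $-268461$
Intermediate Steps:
$\left(0 + 9\right) \left(-29829\right) = 9 \left(-29829\right) = -268461$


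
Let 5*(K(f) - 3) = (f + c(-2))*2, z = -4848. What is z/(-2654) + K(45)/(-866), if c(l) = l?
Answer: 10361893/5745910 ≈ 1.8034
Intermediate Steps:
K(f) = 11/5 + 2*f/5 (K(f) = 3 + ((f - 2)*2)/5 = 3 + ((-2 + f)*2)/5 = 3 + (-4 + 2*f)/5 = 3 + (-4/5 + 2*f/5) = 11/5 + 2*f/5)
z/(-2654) + K(45)/(-866) = -4848/(-2654) + (11/5 + (2/5)*45)/(-866) = -4848*(-1/2654) + (11/5 + 18)*(-1/866) = 2424/1327 + (101/5)*(-1/866) = 2424/1327 - 101/4330 = 10361893/5745910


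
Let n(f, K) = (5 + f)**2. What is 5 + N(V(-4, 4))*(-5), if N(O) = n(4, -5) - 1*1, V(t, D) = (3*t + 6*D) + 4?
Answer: -395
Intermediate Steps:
V(t, D) = 4 + 3*t + 6*D
N(O) = 80 (N(O) = (5 + 4)**2 - 1*1 = 9**2 - 1 = 81 - 1 = 80)
5 + N(V(-4, 4))*(-5) = 5 + 80*(-5) = 5 - 400 = -395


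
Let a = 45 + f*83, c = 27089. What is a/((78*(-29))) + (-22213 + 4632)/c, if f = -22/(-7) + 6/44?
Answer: -7447468393/9436398972 ≈ -0.78923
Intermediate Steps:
f = 505/154 (f = -22*(-⅐) + 6*(1/44) = 22/7 + 3/22 = 505/154 ≈ 3.2792)
a = 48845/154 (a = 45 + (505/154)*83 = 45 + 41915/154 = 48845/154 ≈ 317.18)
a/((78*(-29))) + (-22213 + 4632)/c = 48845/(154*((78*(-29)))) + (-22213 + 4632)/27089 = (48845/154)/(-2262) - 17581*1/27089 = (48845/154)*(-1/2262) - 17581/27089 = -48845/348348 - 17581/27089 = -7447468393/9436398972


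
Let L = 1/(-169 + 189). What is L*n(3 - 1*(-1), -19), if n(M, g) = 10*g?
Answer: -19/2 ≈ -9.5000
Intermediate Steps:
L = 1/20 ≈ 0.050000
L*n(3 - 1*(-1), -19) = (10*(-19))/20 = (1/20)*(-190) = -19/2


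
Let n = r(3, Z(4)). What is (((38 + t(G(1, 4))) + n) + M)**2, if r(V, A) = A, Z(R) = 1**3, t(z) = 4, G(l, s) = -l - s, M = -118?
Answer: 5625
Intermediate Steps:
Z(R) = 1
n = 1
(((38 + t(G(1, 4))) + n) + M)**2 = (((38 + 4) + 1) - 118)**2 = ((42 + 1) - 118)**2 = (43 - 118)**2 = (-75)**2 = 5625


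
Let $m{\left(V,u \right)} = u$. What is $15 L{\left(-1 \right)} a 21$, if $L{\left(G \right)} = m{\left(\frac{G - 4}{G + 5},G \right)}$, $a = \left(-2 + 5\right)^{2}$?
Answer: $-2835$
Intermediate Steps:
$a = 9$ ($a = 3^{2} = 9$)
$L{\left(G \right)} = G$
$15 L{\left(-1 \right)} a 21 = 15 \left(-1\right) 9 \cdot 21 = \left(-15\right) 189 = -2835$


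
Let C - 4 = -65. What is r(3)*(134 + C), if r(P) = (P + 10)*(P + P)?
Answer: 5694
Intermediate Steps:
C = -61 (C = 4 - 65 = -61)
r(P) = 2*P*(10 + P) (r(P) = (10 + P)*(2*P) = 2*P*(10 + P))
r(3)*(134 + C) = (2*3*(10 + 3))*(134 - 61) = (2*3*13)*73 = 78*73 = 5694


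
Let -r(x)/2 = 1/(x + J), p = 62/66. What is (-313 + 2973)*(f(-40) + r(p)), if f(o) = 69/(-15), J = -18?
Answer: -6713308/563 ≈ -11924.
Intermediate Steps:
f(o) = -23/5 (f(o) = 69*(-1/15) = -23/5)
p = 31/33 (p = 62*(1/66) = 31/33 ≈ 0.93939)
r(x) = -2/(-18 + x) (r(x) = -2/(x - 18) = -2/(-18 + x))
(-313 + 2973)*(f(-40) + r(p)) = (-313 + 2973)*(-23/5 - 2/(-18 + 31/33)) = 2660*(-23/5 - 2/(-563/33)) = 2660*(-23/5 - 2*(-33/563)) = 2660*(-23/5 + 66/563) = 2660*(-12619/2815) = -6713308/563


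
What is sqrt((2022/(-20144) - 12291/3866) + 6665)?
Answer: sqrt(631279301339619494)/9734588 ≈ 81.619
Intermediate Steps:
sqrt((2022/(-20144) - 12291/3866) + 6665) = sqrt((2022*(-1/20144) - 12291*1/3866) + 6665) = sqrt((-1011/10072 - 12291/3866) + 6665) = sqrt(-63851739/19469176 + 6665) = sqrt(129698206301/19469176) = sqrt(631279301339619494)/9734588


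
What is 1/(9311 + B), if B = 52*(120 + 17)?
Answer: 1/16435 ≈ 6.0846e-5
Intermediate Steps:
B = 7124 (B = 52*137 = 7124)
1/(9311 + B) = 1/(9311 + 7124) = 1/16435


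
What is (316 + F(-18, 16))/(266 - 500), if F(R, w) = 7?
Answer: -323/234 ≈ -1.3803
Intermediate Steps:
(316 + F(-18, 16))/(266 - 500) = (316 + 7)/(266 - 500) = 323/(-234) = 323*(-1/234) = -323/234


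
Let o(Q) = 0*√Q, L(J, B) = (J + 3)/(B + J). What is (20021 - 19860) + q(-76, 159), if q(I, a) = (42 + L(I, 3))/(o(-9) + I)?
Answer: 12193/76 ≈ 160.43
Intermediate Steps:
L(J, B) = (3 + J)/(B + J)
o(Q) = 0
q(I, a) = 43/I (q(I, a) = (42 + (3 + I)/(3 + I))/(0 + I) = (42 + 1)/I = 43/I)
(20021 - 19860) + q(-76, 159) = (20021 - 19860) + 43/(-76) = 161 + 43*(-1/76) = 161 - 43/76 = 12193/76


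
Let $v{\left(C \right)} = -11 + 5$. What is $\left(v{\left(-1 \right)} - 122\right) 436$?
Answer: $-55808$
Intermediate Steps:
$v{\left(C \right)} = -6$
$\left(v{\left(-1 \right)} - 122\right) 436 = \left(-6 - 122\right) 436 = \left(-128\right) 436 = -55808$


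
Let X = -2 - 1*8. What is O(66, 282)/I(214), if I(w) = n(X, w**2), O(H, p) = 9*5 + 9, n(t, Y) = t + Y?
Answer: 9/7631 ≈ 0.0011794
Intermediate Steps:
X = -10 (X = -2 - 8 = -10)
n(t, Y) = Y + t
O(H, p) = 54 (O(H, p) = 45 + 9 = 54)
I(w) = -10 + w**2 (I(w) = w**2 - 10 = -10 + w**2)
O(66, 282)/I(214) = 54/(-10 + 214**2) = 54/(-10 + 45796) = 54/45786 = 54*(1/45786) = 9/7631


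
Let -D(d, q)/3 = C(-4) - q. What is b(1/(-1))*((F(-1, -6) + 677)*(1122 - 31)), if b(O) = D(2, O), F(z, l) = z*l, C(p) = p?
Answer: 6706377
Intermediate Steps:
F(z, l) = l*z
D(d, q) = 12 + 3*q (D(d, q) = -3*(-4 - q) = 12 + 3*q)
b(O) = 12 + 3*O
b(1/(-1))*((F(-1, -6) + 677)*(1122 - 31)) = (12 + 3*(1/(-1)))*((-6*(-1) + 677)*(1122 - 31)) = (12 + 3*(1*(-1)))*((6 + 677)*1091) = (12 + 3*(-1))*(683*1091) = (12 - 3)*745153 = 9*745153 = 6706377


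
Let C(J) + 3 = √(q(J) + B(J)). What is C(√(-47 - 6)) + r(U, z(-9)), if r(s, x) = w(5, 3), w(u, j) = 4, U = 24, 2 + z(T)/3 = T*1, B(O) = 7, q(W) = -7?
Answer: 1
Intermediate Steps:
z(T) = -6 + 3*T (z(T) = -6 + 3*(T*1) = -6 + 3*T)
r(s, x) = 4
C(J) = -3 (C(J) = -3 + √(-7 + 7) = -3 + √0 = -3 + 0 = -3)
C(√(-47 - 6)) + r(U, z(-9)) = -3 + 4 = 1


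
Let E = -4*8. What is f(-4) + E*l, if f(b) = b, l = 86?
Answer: -2756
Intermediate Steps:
E = -32
f(-4) + E*l = -4 - 32*86 = -4 - 2752 = -2756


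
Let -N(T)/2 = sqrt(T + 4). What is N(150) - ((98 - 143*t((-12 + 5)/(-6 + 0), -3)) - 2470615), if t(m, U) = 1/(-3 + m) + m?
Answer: 14823635/6 - 2*sqrt(154) ≈ 2.4706e+6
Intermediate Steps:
N(T) = -2*sqrt(4 + T) (N(T) = -2*sqrt(T + 4) = -2*sqrt(4 + T))
t(m, U) = m + 1/(-3 + m)
N(150) - ((98 - 143*t((-12 + 5)/(-6 + 0), -3)) - 2470615) = -2*sqrt(4 + 150) - ((98 - 143*(1 + ((-12 + 5)/(-6 + 0))**2 - 3*(-12 + 5)/(-6 + 0))/(-3 + (-12 + 5)/(-6 + 0))) - 2470615) = -2*sqrt(154) - ((98 - 143*(1 + (-7/(-6))**2 - (-21)/(-6))/(-3 - 7/(-6))) - 2470615) = -2*sqrt(154) - ((98 - 143*(1 + (-7*(-1/6))**2 - (-21)*(-1)/6)/(-3 - 7*(-1/6))) - 2470615) = -2*sqrt(154) - ((98 - 143*(1 + (7/6)**2 - 3*7/6)/(-3 + 7/6)) - 2470615) = -2*sqrt(154) - ((98 - 143*(1 + 49/36 - 7/2)/(-11/6)) - 2470615) = -2*sqrt(154) - ((98 - (-78)*(-41)/36) - 2470615) = -2*sqrt(154) - ((98 - 143*41/66) - 2470615) = -2*sqrt(154) - ((98 - 533/6) - 2470615) = -2*sqrt(154) - (55/6 - 2470615) = -2*sqrt(154) - 1*(-14823635/6) = -2*sqrt(154) + 14823635/6 = 14823635/6 - 2*sqrt(154)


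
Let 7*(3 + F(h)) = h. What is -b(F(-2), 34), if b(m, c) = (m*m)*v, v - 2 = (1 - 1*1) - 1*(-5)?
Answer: -529/7 ≈ -75.571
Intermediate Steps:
v = 7 (v = 2 + ((1 - 1*1) - 1*(-5)) = 2 + ((1 - 1) + 5) = 2 + (0 + 5) = 2 + 5 = 7)
F(h) = -3 + h/7
b(m, c) = 7*m**2 (b(m, c) = (m*m)*7 = m**2*7 = 7*m**2)
-b(F(-2), 34) = -7*(-3 + (1/7)*(-2))**2 = -7*(-3 - 2/7)**2 = -7*(-23/7)**2 = -7*529/49 = -1*529/7 = -529/7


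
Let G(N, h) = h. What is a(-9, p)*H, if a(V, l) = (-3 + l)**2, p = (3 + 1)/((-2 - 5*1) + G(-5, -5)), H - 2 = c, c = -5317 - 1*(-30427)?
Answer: 2511200/9 ≈ 2.7902e+5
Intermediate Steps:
c = 25110 (c = -5317 + 30427 = 25110)
H = 25112 (H = 2 + 25110 = 25112)
p = -1/3 (p = (3 + 1)/((-2 - 5*1) - 5) = 4/((-2 - 5) - 5) = 4/(-7 - 5) = 4/(-12) = 4*(-1/12) = -1/3 ≈ -0.33333)
a(-9, p)*H = (-3 - 1/3)**2*25112 = (-10/3)**2*25112 = (100/9)*25112 = 2511200/9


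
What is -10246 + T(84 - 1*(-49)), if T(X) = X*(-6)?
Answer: -11044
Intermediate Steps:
T(X) = -6*X
-10246 + T(84 - 1*(-49)) = -10246 - 6*(84 - 1*(-49)) = -10246 - 6*(84 + 49) = -10246 - 6*133 = -10246 - 798 = -11044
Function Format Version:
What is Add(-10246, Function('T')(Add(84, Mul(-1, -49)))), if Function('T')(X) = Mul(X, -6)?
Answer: -11044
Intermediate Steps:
Function('T')(X) = Mul(-6, X)
Add(-10246, Function('T')(Add(84, Mul(-1, -49)))) = Add(-10246, Mul(-6, Add(84, Mul(-1, -49)))) = Add(-10246, Mul(-6, Add(84, 49))) = Add(-10246, Mul(-6, 133)) = Add(-10246, -798) = -11044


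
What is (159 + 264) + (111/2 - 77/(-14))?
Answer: 484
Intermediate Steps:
(159 + 264) + (111/2 - 77/(-14)) = 423 + (111*(1/2) - 77*(-1/14)) = 423 + (111/2 + 11/2) = 423 + 61 = 484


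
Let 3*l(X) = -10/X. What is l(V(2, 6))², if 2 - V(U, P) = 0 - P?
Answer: 25/144 ≈ 0.17361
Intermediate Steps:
V(U, P) = 2 + P (V(U, P) = 2 - (0 - P) = 2 - (-1)*P = 2 + P)
l(X) = -10/(3*X) (l(X) = (-10/X)/3 = -10/(3*X))
l(V(2, 6))² = (-10/(3*(2 + 6)))² = (-10/3/8)² = (-10/3*⅛)² = (-5/12)² = 25/144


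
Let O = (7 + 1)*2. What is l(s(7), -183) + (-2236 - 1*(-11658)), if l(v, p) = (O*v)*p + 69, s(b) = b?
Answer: -11005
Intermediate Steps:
O = 16 (O = 8*2 = 16)
l(v, p) = 69 + 16*p*v (l(v, p) = (16*v)*p + 69 = 16*p*v + 69 = 69 + 16*p*v)
l(s(7), -183) + (-2236 - 1*(-11658)) = (69 + 16*(-183)*7) + (-2236 - 1*(-11658)) = (69 - 20496) + (-2236 + 11658) = -20427 + 9422 = -11005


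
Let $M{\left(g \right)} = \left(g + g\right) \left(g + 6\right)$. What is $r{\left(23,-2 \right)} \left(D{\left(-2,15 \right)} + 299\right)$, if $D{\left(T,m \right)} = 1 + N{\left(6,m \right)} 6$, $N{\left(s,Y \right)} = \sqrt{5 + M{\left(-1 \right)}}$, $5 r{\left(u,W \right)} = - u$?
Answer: $-1380 - \frac{138 i \sqrt{5}}{5} \approx -1380.0 - 61.715 i$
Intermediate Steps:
$r{\left(u,W \right)} = - \frac{u}{5}$ ($r{\left(u,W \right)} = \frac{\left(-1\right) u}{5} = - \frac{u}{5}$)
$M{\left(g \right)} = 2 g \left(6 + g\right)$
$N{\left(s,Y \right)} = i \sqrt{5}$ ($N{\left(s,Y \right)} = \sqrt{5 + 2 \left(-1\right) \left(6 - 1\right)} = \sqrt{5 + 2 \left(-1\right) 5} = \sqrt{5 - 10} = \sqrt{-5} = i \sqrt{5}$)
$D{\left(T,m \right)} = 1 + 6 i \sqrt{5}$ ($D{\left(T,m \right)} = 1 + i \sqrt{5} \cdot 6 = 1 + 6 i \sqrt{5}$)
$r{\left(23,-2 \right)} \left(D{\left(-2,15 \right)} + 299\right) = \left(- \frac{1}{5}\right) 23 \left(\left(1 + 6 i \sqrt{5}\right) + 299\right) = - \frac{23 \left(300 + 6 i \sqrt{5}\right)}{5} = -1380 - \frac{138 i \sqrt{5}}{5}$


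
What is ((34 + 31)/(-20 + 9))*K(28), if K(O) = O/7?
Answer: -260/11 ≈ -23.636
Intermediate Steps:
K(O) = O/7 (K(O) = O*(1/7) = O/7)
((34 + 31)/(-20 + 9))*K(28) = ((34 + 31)/(-20 + 9))*((1/7)*28) = (65/(-11))*4 = (65*(-1/11))*4 = -65/11*4 = -260/11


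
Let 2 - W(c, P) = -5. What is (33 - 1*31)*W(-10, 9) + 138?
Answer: 152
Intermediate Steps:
W(c, P) = 7 (W(c, P) = 2 - 1*(-5) = 2 + 5 = 7)
(33 - 1*31)*W(-10, 9) + 138 = (33 - 1*31)*7 + 138 = (33 - 31)*7 + 138 = 2*7 + 138 = 14 + 138 = 152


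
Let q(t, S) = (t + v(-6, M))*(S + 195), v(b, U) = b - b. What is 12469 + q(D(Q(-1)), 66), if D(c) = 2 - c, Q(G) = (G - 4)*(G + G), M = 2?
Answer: 10381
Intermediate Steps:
Q(G) = 2*G*(-4 + G) (Q(G) = (-4 + G)*(2*G) = 2*G*(-4 + G))
v(b, U) = 0
q(t, S) = t*(195 + S) (q(t, S) = (t + 0)*(S + 195) = t*(195 + S))
12469 + q(D(Q(-1)), 66) = 12469 + (2 - 2*(-1)*(-4 - 1))*(195 + 66) = 12469 + (2 - 2*(-1)*(-5))*261 = 12469 + (2 - 1*10)*261 = 12469 + (2 - 10)*261 = 12469 - 8*261 = 12469 - 2088 = 10381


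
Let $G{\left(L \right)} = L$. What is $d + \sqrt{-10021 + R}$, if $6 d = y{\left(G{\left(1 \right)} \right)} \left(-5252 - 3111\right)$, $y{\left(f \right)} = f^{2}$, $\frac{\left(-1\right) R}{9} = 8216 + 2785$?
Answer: $- \frac{8363}{6} + i \sqrt{109030} \approx -1393.8 + 330.2 i$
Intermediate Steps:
$R = -99009$ ($R = - 9 \left(8216 + 2785\right) = \left(-9\right) 11001 = -99009$)
$d = - \frac{8363}{6}$ ($d = \frac{1^{2} \left(-5252 - 3111\right)}{6} = \frac{1 \left(-8363\right)}{6} = \frac{1}{6} \left(-8363\right) = - \frac{8363}{6} \approx -1393.8$)
$d + \sqrt{-10021 + R} = - \frac{8363}{6} + \sqrt{-10021 - 99009} = - \frac{8363}{6} + \sqrt{-109030} = - \frac{8363}{6} + i \sqrt{109030}$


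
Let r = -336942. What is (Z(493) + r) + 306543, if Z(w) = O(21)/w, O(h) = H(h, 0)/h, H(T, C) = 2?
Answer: -314720845/10353 ≈ -30399.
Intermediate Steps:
O(h) = 2/h
Z(w) = 2/(21*w) (Z(w) = (2/21)/w = (2*(1/21))/w = 2/(21*w))
(Z(493) + r) + 306543 = ((2/21)/493 - 336942) + 306543 = ((2/21)*(1/493) - 336942) + 306543 = (2/10353 - 336942) + 306543 = -3488360524/10353 + 306543 = -314720845/10353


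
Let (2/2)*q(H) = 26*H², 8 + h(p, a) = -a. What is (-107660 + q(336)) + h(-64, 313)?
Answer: 2827315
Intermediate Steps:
h(p, a) = -8 - a
q(H) = 26*H²
(-107660 + q(336)) + h(-64, 313) = (-107660 + 26*336²) + (-8 - 1*313) = (-107660 + 26*112896) + (-8 - 313) = (-107660 + 2935296) - 321 = 2827636 - 321 = 2827315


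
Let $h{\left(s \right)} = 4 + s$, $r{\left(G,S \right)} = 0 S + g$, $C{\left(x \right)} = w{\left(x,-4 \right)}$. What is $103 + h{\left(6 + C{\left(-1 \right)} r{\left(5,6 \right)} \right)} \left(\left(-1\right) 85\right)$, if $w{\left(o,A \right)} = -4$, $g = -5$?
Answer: $-2447$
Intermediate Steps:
$C{\left(x \right)} = -4$
$r{\left(G,S \right)} = -5$ ($r{\left(G,S \right)} = 0 S - 5 = 0 - 5 = -5$)
$103 + h{\left(6 + C{\left(-1 \right)} r{\left(5,6 \right)} \right)} \left(\left(-1\right) 85\right) = 103 + \left(4 + \left(6 - -20\right)\right) \left(\left(-1\right) 85\right) = 103 + \left(4 + \left(6 + 20\right)\right) \left(-85\right) = 103 + \left(4 + 26\right) \left(-85\right) = 103 + 30 \left(-85\right) = 103 - 2550 = -2447$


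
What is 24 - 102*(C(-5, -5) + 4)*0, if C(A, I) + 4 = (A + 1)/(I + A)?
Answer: 24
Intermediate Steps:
C(A, I) = -4 + (1 + A)/(A + I) (C(A, I) = -4 + (A + 1)/(I + A) = -4 + (1 + A)/(A + I))
24 - 102*(C(-5, -5) + 4)*0 = 24 - 102*((1 - 4*(-5) - 3*(-5))/(-5 - 5) + 4)*0 = 24 - 102*((1 + 20 + 15)/(-10) + 4)*0 = 24 - 102*(-1/10*36 + 4)*0 = 24 - 102*(-18/5 + 4)*0 = 24 - 204*0/5 = 24 - 102*0 = 24 + 0 = 24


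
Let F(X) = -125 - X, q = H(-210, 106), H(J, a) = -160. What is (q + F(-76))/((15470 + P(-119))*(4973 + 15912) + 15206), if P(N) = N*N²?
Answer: 19/3170130869 ≈ 5.9934e-9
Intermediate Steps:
P(N) = N³
q = -160
(q + F(-76))/((15470 + P(-119))*(4973 + 15912) + 15206) = (-160 + (-125 - 1*(-76)))/((15470 + (-119)³)*(4973 + 15912) + 15206) = (-160 + (-125 + 76))/((15470 - 1685159)*20885 + 15206) = (-160 - 49)/(-1669689*20885 + 15206) = -209/(-34871454765 + 15206) = -209/(-34871439559) = -209*(-1/34871439559) = 19/3170130869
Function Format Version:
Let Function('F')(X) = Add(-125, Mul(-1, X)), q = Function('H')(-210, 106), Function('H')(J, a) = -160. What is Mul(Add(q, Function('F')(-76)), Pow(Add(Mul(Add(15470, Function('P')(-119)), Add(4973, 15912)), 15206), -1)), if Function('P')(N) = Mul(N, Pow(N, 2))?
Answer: Rational(19, 3170130869) ≈ 5.9934e-9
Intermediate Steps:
Function('P')(N) = Pow(N, 3)
q = -160
Mul(Add(q, Function('F')(-76)), Pow(Add(Mul(Add(15470, Function('P')(-119)), Add(4973, 15912)), 15206), -1)) = Mul(Add(-160, Add(-125, Mul(-1, -76))), Pow(Add(Mul(Add(15470, Pow(-119, 3)), Add(4973, 15912)), 15206), -1)) = Mul(Add(-160, Add(-125, 76)), Pow(Add(Mul(Add(15470, -1685159), 20885), 15206), -1)) = Mul(Add(-160, -49), Pow(Add(Mul(-1669689, 20885), 15206), -1)) = Mul(-209, Pow(Add(-34871454765, 15206), -1)) = Mul(-209, Pow(-34871439559, -1)) = Mul(-209, Rational(-1, 34871439559)) = Rational(19, 3170130869)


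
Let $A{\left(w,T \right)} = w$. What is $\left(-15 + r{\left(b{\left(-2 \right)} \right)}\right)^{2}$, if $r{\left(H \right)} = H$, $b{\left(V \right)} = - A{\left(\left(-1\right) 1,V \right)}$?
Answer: $196$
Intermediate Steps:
$b{\left(V \right)} = 1$ ($b{\left(V \right)} = - \left(-1\right) 1 = \left(-1\right) \left(-1\right) = 1$)
$\left(-15 + r{\left(b{\left(-2 \right)} \right)}\right)^{2} = \left(-15 + 1\right)^{2} = \left(-14\right)^{2} = 196$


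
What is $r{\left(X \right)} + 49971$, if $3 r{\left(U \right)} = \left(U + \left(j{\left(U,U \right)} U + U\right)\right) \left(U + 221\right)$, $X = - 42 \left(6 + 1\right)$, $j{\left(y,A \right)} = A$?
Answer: $-2038997$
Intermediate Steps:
$X = -294$ ($X = \left(-42\right) 7 = -294$)
$r{\left(U \right)} = \frac{\left(221 + U\right) \left(U^{2} + 2 U\right)}{3}$ ($r{\left(U \right)} = \frac{\left(U + \left(U U + U\right)\right) \left(U + 221\right)}{3} = \frac{\left(U + \left(U^{2} + U\right)\right) \left(221 + U\right)}{3} = \frac{\left(U + \left(U + U^{2}\right)\right) \left(221 + U\right)}{3} = \frac{\left(U^{2} + 2 U\right) \left(221 + U\right)}{3} = \frac{\left(221 + U\right) \left(U^{2} + 2 U\right)}{3}$)
$r{\left(X \right)} + 49971 = \frac{1}{3} \left(-294\right) \left(442 + \left(-294\right)^{2} + 223 \left(-294\right)\right) + 49971 = \frac{1}{3} \left(-294\right) \left(442 + 86436 - 65562\right) + 49971 = \frac{1}{3} \left(-294\right) 21316 + 49971 = -2088968 + 49971 = -2038997$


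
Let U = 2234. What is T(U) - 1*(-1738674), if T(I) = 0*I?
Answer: 1738674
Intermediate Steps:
T(I) = 0
T(U) - 1*(-1738674) = 0 - 1*(-1738674) = 0 + 1738674 = 1738674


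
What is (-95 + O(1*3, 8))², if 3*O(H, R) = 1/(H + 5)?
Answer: 5193841/576 ≈ 9017.1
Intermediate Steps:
O(H, R) = 1/(3*(5 + H)) (O(H, R) = 1/(3*(H + 5)) = 1/(3*(5 + H)))
(-95 + O(1*3, 8))² = (-95 + 1/(3*(5 + 1*3)))² = (-95 + 1/(3*(5 + 3)))² = (-95 + (⅓)/8)² = (-95 + (⅓)*(⅛))² = (-95 + 1/24)² = (-2279/24)² = 5193841/576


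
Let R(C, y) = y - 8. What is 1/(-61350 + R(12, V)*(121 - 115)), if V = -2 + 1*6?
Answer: -1/61374 ≈ -1.6294e-5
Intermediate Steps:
V = 4 (V = -2 + 6 = 4)
R(C, y) = -8 + y
1/(-61350 + R(12, V)*(121 - 115)) = 1/(-61350 + (-8 + 4)*(121 - 115)) = 1/(-61350 - 4*6) = 1/(-61350 - 24) = 1/(-61374) = -1/61374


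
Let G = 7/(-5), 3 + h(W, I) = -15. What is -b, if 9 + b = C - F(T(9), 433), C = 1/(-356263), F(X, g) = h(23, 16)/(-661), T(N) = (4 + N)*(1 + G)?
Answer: 2125821982/235489843 ≈ 9.0272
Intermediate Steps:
h(W, I) = -18 (h(W, I) = -3 - 15 = -18)
G = -7/5 (G = 7*(-⅕) = -7/5 ≈ -1.4000)
T(N) = -8/5 - 2*N/5 (T(N) = (4 + N)*(1 - 7/5) = (4 + N)*(-⅖) = -8/5 - 2*N/5)
F(X, g) = 18/661 (F(X, g) = -18/(-661) = -18*(-1/661) = 18/661)
C = -1/356263 ≈ -2.8069e-6
b = -2125821982/235489843 (b = -9 + (-1/356263 - 1*18/661) = -9 + (-1/356263 - 18/661) = -9 - 6413395/235489843 = -2125821982/235489843 ≈ -9.0272)
-b = -1*(-2125821982/235489843) = 2125821982/235489843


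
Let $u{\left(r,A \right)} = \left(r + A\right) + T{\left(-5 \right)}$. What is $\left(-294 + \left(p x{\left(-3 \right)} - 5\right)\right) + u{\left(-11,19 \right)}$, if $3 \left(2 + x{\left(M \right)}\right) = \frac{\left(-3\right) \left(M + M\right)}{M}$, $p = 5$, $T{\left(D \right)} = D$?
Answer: $-316$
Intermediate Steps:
$x{\left(M \right)} = -4$ ($x{\left(M \right)} = -2 + \frac{- 3 \left(M + M\right) \frac{1}{M}}{3} = -2 + \frac{- 3 \cdot 2 M \frac{1}{M}}{3} = -2 + \frac{- 6 M \frac{1}{M}}{3} = -2 + \frac{1}{3} \left(-6\right) = -2 - 2 = -4$)
$u{\left(r,A \right)} = -5 + A + r$ ($u{\left(r,A \right)} = \left(r + A\right) - 5 = \left(A + r\right) - 5 = -5 + A + r$)
$\left(-294 + \left(p x{\left(-3 \right)} - 5\right)\right) + u{\left(-11,19 \right)} = \left(-294 + \left(5 \left(-4\right) - 5\right)\right) - -3 = \left(-294 - 25\right) + 3 = -319 + 3 = -316$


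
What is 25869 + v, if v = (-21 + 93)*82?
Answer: 31773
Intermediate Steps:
v = 5904 (v = 72*82 = 5904)
25869 + v = 25869 + 5904 = 31773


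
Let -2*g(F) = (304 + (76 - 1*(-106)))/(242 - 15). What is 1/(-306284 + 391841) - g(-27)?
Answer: 20790578/19421439 ≈ 1.0705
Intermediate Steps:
g(F) = -243/227 (g(F) = -(304 + (76 - 1*(-106)))/(2*(242 - 15)) = -(304 + (76 + 106))/(2*227) = -(304 + 182)/(2*227) = -243/227)
1/(-306284 + 391841) - g(-27) = 1/(-306284 + 391841) - 1*(-243/227) = 1/85557 + 243/227 = 20790578/19421439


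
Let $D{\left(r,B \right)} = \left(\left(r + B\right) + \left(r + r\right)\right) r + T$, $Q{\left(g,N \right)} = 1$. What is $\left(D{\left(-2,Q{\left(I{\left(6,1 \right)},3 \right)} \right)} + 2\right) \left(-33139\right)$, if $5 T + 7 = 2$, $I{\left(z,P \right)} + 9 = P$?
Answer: $-364529$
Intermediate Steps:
$I{\left(z,P \right)} = -9 + P$
$T = -1$ ($T = - \frac{7}{5} + \frac{1}{5} \cdot 2 = - \frac{7}{5} + \frac{2}{5} = -1$)
$D{\left(r,B \right)} = -1 + r \left(B + 3 r\right)$ ($D{\left(r,B \right)} = \left(\left(r + B\right) + \left(r + r\right)\right) r - 1 = \left(\left(B + r\right) + 2 r\right) r - 1 = \left(B + 3 r\right) r - 1 = r \left(B + 3 r\right) - 1 = -1 + r \left(B + 3 r\right)$)
$\left(D{\left(-2,Q{\left(I{\left(6,1 \right)},3 \right)} \right)} + 2\right) \left(-33139\right) = \left(\left(-1 + 3 \left(-2\right)^{2} + 1 \left(-2\right)\right) + 2\right) \left(-33139\right) = \left(\left(-1 + 3 \cdot 4 - 2\right) + 2\right) \left(-33139\right) = \left(\left(-1 + 12 - 2\right) + 2\right) \left(-33139\right) = \left(9 + 2\right) \left(-33139\right) = 11 \left(-33139\right) = -364529$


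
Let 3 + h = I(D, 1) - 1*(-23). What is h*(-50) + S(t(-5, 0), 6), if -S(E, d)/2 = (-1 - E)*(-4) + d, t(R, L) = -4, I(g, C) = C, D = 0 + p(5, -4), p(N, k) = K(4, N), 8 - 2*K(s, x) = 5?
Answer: -1038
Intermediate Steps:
K(s, x) = 3/2 (K(s, x) = 4 - 1/2*5 = 4 - 5/2 = 3/2)
p(N, k) = 3/2
D = 3/2 (D = 0 + 3/2 = 3/2 ≈ 1.5000)
S(E, d) = -8 - 8*E - 2*d (S(E, d) = -2*((-1 - E)*(-4) + d) = -2*((4 + 4*E) + d) = -2*(4 + d + 4*E) = -8 - 8*E - 2*d)
h = 21 (h = -3 + (1 - 1*(-23)) = -3 + (1 + 23) = -3 + 24 = 21)
h*(-50) + S(t(-5, 0), 6) = 21*(-50) + (-8 - 8*(-4) - 2*6) = -1050 + (-8 + 32 - 12) = -1050 + 12 = -1038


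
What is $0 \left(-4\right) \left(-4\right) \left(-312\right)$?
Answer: $0$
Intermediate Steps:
$0 \left(-4\right) \left(-4\right) \left(-312\right) = 0 \left(-4\right) \left(-312\right) = 0 \left(-312\right) = 0$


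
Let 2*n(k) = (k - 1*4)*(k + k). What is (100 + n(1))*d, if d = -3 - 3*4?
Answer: -1455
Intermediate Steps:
d = -15 (d = -3 - 12 = -15)
n(k) = k*(-4 + k) (n(k) = ((k - 1*4)*(k + k))/2 = ((k - 4)*(2*k))/2 = ((-4 + k)*(2*k))/2 = (2*k*(-4 + k))/2 = k*(-4 + k))
(100 + n(1))*d = (100 + 1*(-4 + 1))*(-15) = (100 + 1*(-3))*(-15) = (100 - 3)*(-15) = 97*(-15) = -1455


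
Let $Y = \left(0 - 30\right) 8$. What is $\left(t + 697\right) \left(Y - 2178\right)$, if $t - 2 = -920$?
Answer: $534378$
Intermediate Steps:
$t = -918$ ($t = 2 - 920 = -918$)
$Y = -240$ ($Y = \left(-30\right) 8 = -240$)
$\left(t + 697\right) \left(Y - 2178\right) = \left(-918 + 697\right) \left(-240 - 2178\right) = \left(-221\right) \left(-2418\right) = 534378$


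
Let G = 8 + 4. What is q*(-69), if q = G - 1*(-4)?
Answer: -1104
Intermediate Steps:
G = 12
q = 16 (q = 12 - 1*(-4) = 12 + 4 = 16)
q*(-69) = 16*(-69) = -1104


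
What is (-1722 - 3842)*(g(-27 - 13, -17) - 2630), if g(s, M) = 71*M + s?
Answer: 21571628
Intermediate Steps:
g(s, M) = s + 71*M
(-1722 - 3842)*(g(-27 - 13, -17) - 2630) = (-1722 - 3842)*(((-27 - 13) + 71*(-17)) - 2630) = -5564*((-40 - 1207) - 2630) = -5564*(-1247 - 2630) = -5564*(-3877) = 21571628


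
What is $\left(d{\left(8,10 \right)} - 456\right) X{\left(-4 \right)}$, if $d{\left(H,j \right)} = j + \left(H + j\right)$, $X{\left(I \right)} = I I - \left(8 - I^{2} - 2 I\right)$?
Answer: $-6848$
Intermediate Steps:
$X{\left(I \right)} = -8 + 2 I + 2 I^{2}$ ($X{\left(I \right)} = I^{2} + \left(-8 + I^{2} + 2 I\right) = -8 + 2 I + 2 I^{2}$)
$d{\left(H,j \right)} = H + 2 j$
$\left(d{\left(8,10 \right)} - 456\right) X{\left(-4 \right)} = \left(\left(8 + 2 \cdot 10\right) - 456\right) \left(-8 + 2 \left(-4\right) + 2 \left(-4\right)^{2}\right) = \left(\left(8 + 20\right) - 456\right) \left(-8 - 8 + 2 \cdot 16\right) = \left(28 - 456\right) \left(-8 - 8 + 32\right) = \left(-428\right) 16 = -6848$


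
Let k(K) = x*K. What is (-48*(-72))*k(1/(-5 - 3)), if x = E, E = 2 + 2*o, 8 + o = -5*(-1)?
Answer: 1728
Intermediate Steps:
o = -3 (o = -8 - 5*(-1) = -8 + 5 = -3)
E = -4 (E = 2 + 2*(-3) = 2 - 6 = -4)
x = -4
k(K) = -4*K
(-48*(-72))*k(1/(-5 - 3)) = (-48*(-72))*(-4/(-5 - 3)) = 3456*(-4/(-8)) = 3456*(-4*(-⅛)) = 3456*(½) = 1728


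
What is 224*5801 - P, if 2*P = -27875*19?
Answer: 3128473/2 ≈ 1.5642e+6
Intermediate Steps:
P = -529625/2 (P = (-27875*19)/2 = (½)*(-529625) = -529625/2 ≈ -2.6481e+5)
224*5801 - P = 224*5801 - 1*(-529625/2) = 1299424 + 529625/2 = 3128473/2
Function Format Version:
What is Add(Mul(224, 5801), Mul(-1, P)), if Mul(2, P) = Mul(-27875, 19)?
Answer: Rational(3128473, 2) ≈ 1.5642e+6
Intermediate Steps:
P = Rational(-529625, 2) (P = Mul(Rational(1, 2), Mul(-27875, 19)) = Mul(Rational(1, 2), -529625) = Rational(-529625, 2) ≈ -2.6481e+5)
Add(Mul(224, 5801), Mul(-1, P)) = Add(Mul(224, 5801), Mul(-1, Rational(-529625, 2))) = Add(1299424, Rational(529625, 2)) = Rational(3128473, 2)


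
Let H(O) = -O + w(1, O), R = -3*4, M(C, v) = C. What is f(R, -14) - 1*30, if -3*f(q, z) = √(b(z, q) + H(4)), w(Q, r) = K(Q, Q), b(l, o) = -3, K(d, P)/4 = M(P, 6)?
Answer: -30 - I*√3/3 ≈ -30.0 - 0.57735*I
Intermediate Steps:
K(d, P) = 4*P
w(Q, r) = 4*Q
R = -12
H(O) = 4 - O (H(O) = -O + 4*1 = -O + 4 = 4 - O)
f(q, z) = -I*√3/3 (f(q, z) = -√(-3 + (4 - 1*4))/3 = -√(-3 + (4 - 4))/3 = -√(-3 + 0)/3 = -I*√3/3)
f(R, -14) - 1*30 = -I*√3/3 - 1*30 = -I*√3/3 - 30 = -30 - I*√3/3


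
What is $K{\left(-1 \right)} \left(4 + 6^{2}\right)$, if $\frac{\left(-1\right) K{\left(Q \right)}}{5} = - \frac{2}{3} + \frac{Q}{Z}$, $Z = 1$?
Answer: $\frac{1000}{3} \approx 333.33$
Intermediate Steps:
$K{\left(Q \right)} = \frac{10}{3} - 5 Q$ ($K{\left(Q \right)} = - 5 \left(- \frac{2}{3} + \frac{Q}{1}\right) = - 5 \left(\left(-2\right) \frac{1}{3} + Q 1\right) = - 5 \left(- \frac{2}{3} + Q\right) = \frac{10}{3} - 5 Q$)
$K{\left(-1 \right)} \left(4 + 6^{2}\right) = \left(\frac{10}{3} - -5\right) \left(4 + 6^{2}\right) = \left(\frac{10}{3} + 5\right) \left(4 + 36\right) = \frac{25}{3} \cdot 40 = \frac{1000}{3}$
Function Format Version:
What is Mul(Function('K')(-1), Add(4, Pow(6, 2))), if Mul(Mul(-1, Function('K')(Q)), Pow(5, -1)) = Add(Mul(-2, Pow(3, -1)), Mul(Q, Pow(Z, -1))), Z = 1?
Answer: Rational(1000, 3) ≈ 333.33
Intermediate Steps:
Function('K')(Q) = Add(Rational(10, 3), Mul(-5, Q)) (Function('K')(Q) = Mul(-5, Add(Mul(-2, Pow(3, -1)), Mul(Q, Pow(1, -1)))) = Mul(-5, Add(Mul(-2, Rational(1, 3)), Mul(Q, 1))) = Mul(-5, Add(Rational(-2, 3), Q)) = Add(Rational(10, 3), Mul(-5, Q)))
Mul(Function('K')(-1), Add(4, Pow(6, 2))) = Mul(Add(Rational(10, 3), Mul(-5, -1)), Add(4, Pow(6, 2))) = Mul(Add(Rational(10, 3), 5), Add(4, 36)) = Mul(Rational(25, 3), 40) = Rational(1000, 3)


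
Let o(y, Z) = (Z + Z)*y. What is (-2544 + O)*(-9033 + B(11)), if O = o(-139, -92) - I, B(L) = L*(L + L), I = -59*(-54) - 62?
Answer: -175011228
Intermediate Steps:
I = 3124 (I = 3186 - 62 = 3124)
B(L) = 2*L² (B(L) = L*(2*L) = 2*L²)
o(y, Z) = 2*Z*y (o(y, Z) = (2*Z)*y = 2*Z*y)
O = 22452 (O = 2*(-92)*(-139) - 1*3124 = 25576 - 3124 = 22452)
(-2544 + O)*(-9033 + B(11)) = (-2544 + 22452)*(-9033 + 2*11²) = 19908*(-9033 + 2*121) = 19908*(-9033 + 242) = 19908*(-8791) = -175011228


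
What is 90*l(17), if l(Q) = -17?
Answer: -1530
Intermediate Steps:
90*l(17) = 90*(-17) = -1530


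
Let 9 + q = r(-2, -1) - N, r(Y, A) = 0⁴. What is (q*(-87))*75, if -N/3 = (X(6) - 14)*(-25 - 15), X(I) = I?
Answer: -6205275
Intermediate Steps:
N = -960 (N = -3*(6 - 14)*(-25 - 15) = -(-24)*(-40) = -3*320 = -960)
r(Y, A) = 0
q = 951 (q = -9 + (0 - 1*(-960)) = -9 + (0 + 960) = -9 + 960 = 951)
(q*(-87))*75 = (951*(-87))*75 = -82737*75 = -6205275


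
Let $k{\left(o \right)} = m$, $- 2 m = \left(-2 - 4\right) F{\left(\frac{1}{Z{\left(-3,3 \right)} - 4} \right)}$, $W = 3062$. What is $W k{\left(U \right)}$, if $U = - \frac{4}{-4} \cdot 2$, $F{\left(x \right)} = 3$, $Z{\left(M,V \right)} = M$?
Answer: $27558$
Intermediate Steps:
$m = 9$ ($m = - \frac{\left(-2 - 4\right) 3}{2} = - \frac{\left(-6\right) 3}{2} = \left(- \frac{1}{2}\right) \left(-18\right) = 9$)
$U = 2$ ($U = \left(-4\right) \left(- \frac{1}{4}\right) 2 = 1 \cdot 2 = 2$)
$k{\left(o \right)} = 9$
$W k{\left(U \right)} = 3062 \cdot 9 = 27558$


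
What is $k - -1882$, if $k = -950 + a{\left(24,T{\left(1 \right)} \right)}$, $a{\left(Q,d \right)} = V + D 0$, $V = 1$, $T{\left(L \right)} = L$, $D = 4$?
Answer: $933$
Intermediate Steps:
$a{\left(Q,d \right)} = 1$ ($a{\left(Q,d \right)} = 1 + 4 \cdot 0 = 1 + 0 = 1$)
$k = -949$ ($k = -950 + 1 = -949$)
$k - -1882 = -949 - -1882 = -949 + 1882 = 933$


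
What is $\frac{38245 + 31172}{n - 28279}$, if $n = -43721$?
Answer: $- \frac{7713}{8000} \approx -0.96412$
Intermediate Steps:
$\frac{38245 + 31172}{n - 28279} = \frac{38245 + 31172}{-43721 - 28279} = \frac{69417}{-72000} = 69417 \left(- \frac{1}{72000}\right) = - \frac{7713}{8000}$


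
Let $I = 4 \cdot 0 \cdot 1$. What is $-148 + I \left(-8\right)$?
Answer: $-148$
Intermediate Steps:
$I = 0$ ($I = 0 \cdot 1 = 0$)
$-148 + I \left(-8\right) = -148 + 0 \left(-8\right) = -148 + 0 = -148$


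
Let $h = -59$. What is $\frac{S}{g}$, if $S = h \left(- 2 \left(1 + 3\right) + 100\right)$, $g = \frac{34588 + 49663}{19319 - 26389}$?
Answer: $\frac{38375960}{84251} \approx 455.5$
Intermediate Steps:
$g = - \frac{84251}{7070}$ ($g = \frac{84251}{-7070} = 84251 \left(- \frac{1}{7070}\right) = - \frac{84251}{7070} \approx -11.917$)
$S = -5428$ ($S = - 59 \left(- 2 \left(1 + 3\right) + 100\right) = - 59 \left(\left(-2\right) 4 + 100\right) = - 59 \left(-8 + 100\right) = \left(-59\right) 92 = -5428$)
$\frac{S}{g} = - \frac{5428}{- \frac{84251}{7070}} = \left(-5428\right) \left(- \frac{7070}{84251}\right) = \frac{38375960}{84251}$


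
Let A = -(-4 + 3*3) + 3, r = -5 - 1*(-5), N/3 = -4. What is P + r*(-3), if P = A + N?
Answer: -14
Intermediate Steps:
N = -12 (N = 3*(-4) = -12)
r = 0 (r = -5 + 5 = 0)
A = -2 (A = -(-4 + 9) + 3 = -1*5 + 3 = -5 + 3 = -2)
P = -14 (P = -2 - 12 = -14)
P + r*(-3) = -14 + 0*(-3) = -14 + 0 = -14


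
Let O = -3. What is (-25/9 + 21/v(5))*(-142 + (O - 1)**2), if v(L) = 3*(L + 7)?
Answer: 553/2 ≈ 276.50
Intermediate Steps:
v(L) = 21 + 3*L (v(L) = 3*(7 + L) = 21 + 3*L)
(-25/9 + 21/v(5))*(-142 + (O - 1)**2) = (-25/9 + 21/(21 + 3*5))*(-142 + (-3 - 1)**2) = (-25*1/9 + 21/(21 + 15))*(-142 + (-4)**2) = (-25/9 + 21/36)*(-142 + 16) = (-25/9 + 21*(1/36))*(-126) = (-25/9 + 7/12)*(-126) = -79/36*(-126) = 553/2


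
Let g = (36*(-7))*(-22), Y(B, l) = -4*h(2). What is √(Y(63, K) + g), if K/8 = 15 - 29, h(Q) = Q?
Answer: 4*√346 ≈ 74.404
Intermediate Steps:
K = -112 (K = 8*(15 - 29) = 8*(-14) = -112)
Y(B, l) = -8 (Y(B, l) = -4*2 = -8)
g = 5544 (g = -252*(-22) = 5544)
√(Y(63, K) + g) = √(-8 + 5544) = √5536 = 4*√346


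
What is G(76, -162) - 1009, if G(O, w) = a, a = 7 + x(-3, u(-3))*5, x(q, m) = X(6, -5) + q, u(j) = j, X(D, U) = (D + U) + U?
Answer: -1037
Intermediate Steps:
X(D, U) = D + 2*U
x(q, m) = -4 + q (x(q, m) = (6 + 2*(-5)) + q = (6 - 10) + q = -4 + q)
a = -28 (a = 7 + (-4 - 3)*5 = 7 - 7*5 = 7 - 35 = -28)
G(O, w) = -28
G(76, -162) - 1009 = -28 - 1009 = -1037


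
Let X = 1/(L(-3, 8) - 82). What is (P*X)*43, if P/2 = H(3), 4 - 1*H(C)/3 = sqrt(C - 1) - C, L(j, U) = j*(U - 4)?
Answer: -903/47 + 129*sqrt(2)/47 ≈ -15.331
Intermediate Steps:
L(j, U) = j*(-4 + U)
H(C) = 12 - 3*sqrt(-1 + C) + 3*C (H(C) = 12 - 3*(sqrt(C - 1) - C) = 12 - 3*(sqrt(-1 + C) - C) = 12 + (-3*sqrt(-1 + C) + 3*C) = 12 - 3*sqrt(-1 + C) + 3*C)
P = 42 - 6*sqrt(2) (P = 2*(12 - 3*sqrt(-1 + 3) + 3*3) = 2*(12 - 3*sqrt(2) + 9) = 2*(21 - 3*sqrt(2)) = 42 - 6*sqrt(2) ≈ 33.515)
X = -1/94 (X = 1/(-3*(-4 + 8) - 82) = 1/(-3*4 - 82) = 1/(-12 - 82) = 1/(-94) = -1/94 ≈ -0.010638)
(P*X)*43 = ((42 - 6*sqrt(2))*(-1/94))*43 = (-21/47 + 3*sqrt(2)/47)*43 = -903/47 + 129*sqrt(2)/47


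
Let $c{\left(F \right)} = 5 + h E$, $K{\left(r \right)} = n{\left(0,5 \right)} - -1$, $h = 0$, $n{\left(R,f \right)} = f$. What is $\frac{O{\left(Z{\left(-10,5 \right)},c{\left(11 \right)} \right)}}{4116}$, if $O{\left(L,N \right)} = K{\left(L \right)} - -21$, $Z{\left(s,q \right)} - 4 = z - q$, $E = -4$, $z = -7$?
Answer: $\frac{9}{1372} \approx 0.0065598$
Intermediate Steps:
$K{\left(r \right)} = 6$ ($K{\left(r \right)} = 5 - -1 = 5 + 1 = 6$)
$Z{\left(s,q \right)} = -3 - q$ ($Z{\left(s,q \right)} = 4 - \left(7 + q\right) = -3 - q$)
$c{\left(F \right)} = 5$ ($c{\left(F \right)} = 5 + 0 \left(-4\right) = 5 + 0 = 5$)
$O{\left(L,N \right)} = 27$ ($O{\left(L,N \right)} = 6 - -21 = 6 + 21 = 27$)
$\frac{O{\left(Z{\left(-10,5 \right)},c{\left(11 \right)} \right)}}{4116} = \frac{27}{4116} = 27 \cdot \frac{1}{4116} = \frac{9}{1372}$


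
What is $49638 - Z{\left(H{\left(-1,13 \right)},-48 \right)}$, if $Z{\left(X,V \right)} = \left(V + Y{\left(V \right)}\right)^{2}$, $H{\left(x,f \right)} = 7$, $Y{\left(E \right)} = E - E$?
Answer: $47334$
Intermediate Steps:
$Y{\left(E \right)} = 0$
$Z{\left(X,V \right)} = V^{2}$ ($Z{\left(X,V \right)} = \left(V + 0\right)^{2} = V^{2}$)
$49638 - Z{\left(H{\left(-1,13 \right)},-48 \right)} = 49638 - \left(-48\right)^{2} = 49638 - 2304 = 47334$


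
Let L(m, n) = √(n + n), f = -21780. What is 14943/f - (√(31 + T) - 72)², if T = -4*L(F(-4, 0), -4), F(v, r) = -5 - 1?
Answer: -4981/7260 - (72 - √(31 - 8*I*√2))² ≈ -4401.1 - 132.69*I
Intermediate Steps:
F(v, r) = -6
L(m, n) = √2*√n (L(m, n) = √(2*n) = √2*√n)
T = -8*I*√2 (T = -4*√2*√(-4) = -4*√2*2*I = -8*I*√2 ≈ -11.314*I)
14943/f - (√(31 + T) - 72)² = 14943/(-21780) - (√(31 - 8*I*√2) - 72)² = 14943*(-1/21780) - (-72 + √(31 - 8*I*√2))² = -4981/7260 - (-72 + √(31 - 8*I*√2))²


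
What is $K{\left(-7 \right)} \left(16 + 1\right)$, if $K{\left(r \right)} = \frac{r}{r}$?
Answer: $17$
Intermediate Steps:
$K{\left(r \right)} = 1$
$K{\left(-7 \right)} \left(16 + 1\right) = 1 \left(16 + 1\right) = 1 \cdot 17 = 17$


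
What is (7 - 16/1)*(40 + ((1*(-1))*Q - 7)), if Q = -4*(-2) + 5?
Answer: -180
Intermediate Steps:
Q = 13 (Q = 8 + 5 = 13)
(7 - 16/1)*(40 + ((1*(-1))*Q - 7)) = (7 - 16/1)*(40 + ((1*(-1))*13 - 7)) = (7 - 16*1)*(40 + (-1*13 - 7)) = (7 - 16)*(40 + (-13 - 7)) = -9*(40 - 20) = -9*20 = -180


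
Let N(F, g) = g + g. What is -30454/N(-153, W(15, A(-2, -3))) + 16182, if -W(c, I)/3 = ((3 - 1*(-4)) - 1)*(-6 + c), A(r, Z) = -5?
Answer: 2636711/162 ≈ 16276.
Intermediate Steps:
W(c, I) = 108 - 18*c (W(c, I) = -3*((3 - 1*(-4)) - 1)*(-6 + c) = -3*((3 + 4) - 1)*(-6 + c) = -3*(7 - 1)*(-6 + c) = -18*(-6 + c) = -3*(-36 + 6*c) = 108 - 18*c)
N(F, g) = 2*g
-30454/N(-153, W(15, A(-2, -3))) + 16182 = -30454*1/(2*(108 - 18*15)) + 16182 = -30454*1/(2*(108 - 270)) + 16182 = -30454/(2*(-162)) + 16182 = -30454/(-324) + 16182 = -30454*(-1/324) + 16182 = 15227/162 + 16182 = 2636711/162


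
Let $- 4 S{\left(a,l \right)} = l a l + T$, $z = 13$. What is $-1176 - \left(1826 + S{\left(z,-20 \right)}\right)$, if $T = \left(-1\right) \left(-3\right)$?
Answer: $- \frac{6805}{4} \approx -1701.3$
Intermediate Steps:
$T = 3$
$S{\left(a,l \right)} = - \frac{3}{4} - \frac{a l^{2}}{4}$ ($S{\left(a,l \right)} = - \frac{l a l + 3}{4} = - \frac{a l l + 3}{4} = - \frac{a l^{2} + 3}{4} = - \frac{3 + a l^{2}}{4} = - \frac{3}{4} - \frac{a l^{2}}{4}$)
$-1176 - \left(1826 + S{\left(z,-20 \right)}\right) = -1176 - \left(\frac{7301}{4} - \frac{13 \left(-20\right)^{2}}{4}\right) = -1176 - \left(\frac{7301}{4} - \frac{13}{4} \cdot 400\right) = -1176 - \frac{2101}{4} = - \frac{6805}{4}$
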